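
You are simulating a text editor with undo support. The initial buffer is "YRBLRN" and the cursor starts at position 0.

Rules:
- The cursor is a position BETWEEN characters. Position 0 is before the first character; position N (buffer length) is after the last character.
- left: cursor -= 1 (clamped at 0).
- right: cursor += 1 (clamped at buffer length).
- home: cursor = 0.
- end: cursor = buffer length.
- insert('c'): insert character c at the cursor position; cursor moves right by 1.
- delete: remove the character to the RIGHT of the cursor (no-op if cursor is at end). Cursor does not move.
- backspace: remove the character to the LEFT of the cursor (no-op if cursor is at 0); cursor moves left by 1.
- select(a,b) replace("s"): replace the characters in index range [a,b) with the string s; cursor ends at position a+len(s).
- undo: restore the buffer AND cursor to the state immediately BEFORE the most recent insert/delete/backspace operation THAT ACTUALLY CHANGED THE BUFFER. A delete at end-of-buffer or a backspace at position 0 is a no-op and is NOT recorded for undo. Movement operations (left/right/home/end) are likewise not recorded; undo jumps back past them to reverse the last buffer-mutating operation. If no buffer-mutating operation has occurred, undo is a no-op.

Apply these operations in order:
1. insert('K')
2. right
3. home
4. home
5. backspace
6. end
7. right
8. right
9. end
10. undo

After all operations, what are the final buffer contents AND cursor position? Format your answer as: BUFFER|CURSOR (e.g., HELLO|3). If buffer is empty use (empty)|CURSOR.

After op 1 (insert('K')): buf='KYRBLRN' cursor=1
After op 2 (right): buf='KYRBLRN' cursor=2
After op 3 (home): buf='KYRBLRN' cursor=0
After op 4 (home): buf='KYRBLRN' cursor=0
After op 5 (backspace): buf='KYRBLRN' cursor=0
After op 6 (end): buf='KYRBLRN' cursor=7
After op 7 (right): buf='KYRBLRN' cursor=7
After op 8 (right): buf='KYRBLRN' cursor=7
After op 9 (end): buf='KYRBLRN' cursor=7
After op 10 (undo): buf='YRBLRN' cursor=0

Answer: YRBLRN|0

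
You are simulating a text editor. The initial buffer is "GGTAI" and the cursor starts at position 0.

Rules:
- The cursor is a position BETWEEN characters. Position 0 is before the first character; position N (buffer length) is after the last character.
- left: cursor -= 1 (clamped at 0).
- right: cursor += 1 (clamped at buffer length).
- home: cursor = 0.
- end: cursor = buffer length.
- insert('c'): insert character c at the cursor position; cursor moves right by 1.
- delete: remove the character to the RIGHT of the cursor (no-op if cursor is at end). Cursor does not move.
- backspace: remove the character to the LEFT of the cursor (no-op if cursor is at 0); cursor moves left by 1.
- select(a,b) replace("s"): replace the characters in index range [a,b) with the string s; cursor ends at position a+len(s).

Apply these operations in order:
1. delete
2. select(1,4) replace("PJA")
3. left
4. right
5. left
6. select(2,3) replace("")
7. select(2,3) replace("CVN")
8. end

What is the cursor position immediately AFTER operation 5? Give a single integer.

Answer: 3

Derivation:
After op 1 (delete): buf='GTAI' cursor=0
After op 2 (select(1,4) replace("PJA")): buf='GPJA' cursor=4
After op 3 (left): buf='GPJA' cursor=3
After op 4 (right): buf='GPJA' cursor=4
After op 5 (left): buf='GPJA' cursor=3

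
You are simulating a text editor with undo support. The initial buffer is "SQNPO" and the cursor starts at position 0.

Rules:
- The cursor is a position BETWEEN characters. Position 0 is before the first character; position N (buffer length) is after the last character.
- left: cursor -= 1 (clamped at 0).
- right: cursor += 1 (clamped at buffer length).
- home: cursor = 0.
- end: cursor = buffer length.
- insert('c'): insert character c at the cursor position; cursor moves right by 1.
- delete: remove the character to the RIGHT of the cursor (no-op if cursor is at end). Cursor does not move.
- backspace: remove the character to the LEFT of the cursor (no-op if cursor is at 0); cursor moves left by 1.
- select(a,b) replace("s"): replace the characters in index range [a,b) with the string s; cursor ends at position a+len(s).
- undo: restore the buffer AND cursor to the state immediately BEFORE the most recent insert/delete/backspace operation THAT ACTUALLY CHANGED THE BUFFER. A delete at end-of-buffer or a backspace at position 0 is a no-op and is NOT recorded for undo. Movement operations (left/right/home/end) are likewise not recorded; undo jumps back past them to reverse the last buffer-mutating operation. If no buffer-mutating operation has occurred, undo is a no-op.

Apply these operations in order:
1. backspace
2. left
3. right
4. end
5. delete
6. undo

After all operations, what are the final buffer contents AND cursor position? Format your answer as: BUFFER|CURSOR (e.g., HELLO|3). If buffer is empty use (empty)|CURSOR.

Answer: SQNPO|5

Derivation:
After op 1 (backspace): buf='SQNPO' cursor=0
After op 2 (left): buf='SQNPO' cursor=0
After op 3 (right): buf='SQNPO' cursor=1
After op 4 (end): buf='SQNPO' cursor=5
After op 5 (delete): buf='SQNPO' cursor=5
After op 6 (undo): buf='SQNPO' cursor=5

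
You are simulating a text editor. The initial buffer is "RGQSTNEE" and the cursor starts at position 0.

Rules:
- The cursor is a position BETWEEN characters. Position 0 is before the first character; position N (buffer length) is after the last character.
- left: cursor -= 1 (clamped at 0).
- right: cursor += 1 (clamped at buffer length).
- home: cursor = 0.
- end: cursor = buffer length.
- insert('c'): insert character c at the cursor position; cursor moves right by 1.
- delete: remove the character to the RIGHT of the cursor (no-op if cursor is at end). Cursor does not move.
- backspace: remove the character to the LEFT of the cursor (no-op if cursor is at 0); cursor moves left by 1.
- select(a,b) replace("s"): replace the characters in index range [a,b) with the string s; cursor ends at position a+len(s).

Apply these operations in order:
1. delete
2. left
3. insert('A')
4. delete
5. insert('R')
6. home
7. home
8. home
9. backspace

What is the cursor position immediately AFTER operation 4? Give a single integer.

Answer: 1

Derivation:
After op 1 (delete): buf='GQSTNEE' cursor=0
After op 2 (left): buf='GQSTNEE' cursor=0
After op 3 (insert('A')): buf='AGQSTNEE' cursor=1
After op 4 (delete): buf='AQSTNEE' cursor=1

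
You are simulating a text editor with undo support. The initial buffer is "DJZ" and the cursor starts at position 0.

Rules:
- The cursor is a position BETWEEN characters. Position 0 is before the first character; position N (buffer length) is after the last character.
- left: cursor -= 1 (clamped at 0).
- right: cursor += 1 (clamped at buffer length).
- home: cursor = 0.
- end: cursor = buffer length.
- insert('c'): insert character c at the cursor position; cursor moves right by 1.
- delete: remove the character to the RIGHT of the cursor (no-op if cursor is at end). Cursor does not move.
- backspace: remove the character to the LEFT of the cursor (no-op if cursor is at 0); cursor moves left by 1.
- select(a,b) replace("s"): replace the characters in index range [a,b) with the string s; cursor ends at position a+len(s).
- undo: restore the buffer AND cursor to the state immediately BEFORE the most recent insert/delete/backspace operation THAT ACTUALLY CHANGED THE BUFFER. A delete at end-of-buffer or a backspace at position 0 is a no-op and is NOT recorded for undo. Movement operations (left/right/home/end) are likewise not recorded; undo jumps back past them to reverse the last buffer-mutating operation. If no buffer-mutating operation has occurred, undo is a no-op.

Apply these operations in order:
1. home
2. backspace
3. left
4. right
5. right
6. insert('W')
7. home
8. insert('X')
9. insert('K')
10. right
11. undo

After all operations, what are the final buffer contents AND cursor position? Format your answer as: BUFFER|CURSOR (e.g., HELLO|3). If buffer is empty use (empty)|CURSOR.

After op 1 (home): buf='DJZ' cursor=0
After op 2 (backspace): buf='DJZ' cursor=0
After op 3 (left): buf='DJZ' cursor=0
After op 4 (right): buf='DJZ' cursor=1
After op 5 (right): buf='DJZ' cursor=2
After op 6 (insert('W')): buf='DJWZ' cursor=3
After op 7 (home): buf='DJWZ' cursor=0
After op 8 (insert('X')): buf='XDJWZ' cursor=1
After op 9 (insert('K')): buf='XKDJWZ' cursor=2
After op 10 (right): buf='XKDJWZ' cursor=3
After op 11 (undo): buf='XDJWZ' cursor=1

Answer: XDJWZ|1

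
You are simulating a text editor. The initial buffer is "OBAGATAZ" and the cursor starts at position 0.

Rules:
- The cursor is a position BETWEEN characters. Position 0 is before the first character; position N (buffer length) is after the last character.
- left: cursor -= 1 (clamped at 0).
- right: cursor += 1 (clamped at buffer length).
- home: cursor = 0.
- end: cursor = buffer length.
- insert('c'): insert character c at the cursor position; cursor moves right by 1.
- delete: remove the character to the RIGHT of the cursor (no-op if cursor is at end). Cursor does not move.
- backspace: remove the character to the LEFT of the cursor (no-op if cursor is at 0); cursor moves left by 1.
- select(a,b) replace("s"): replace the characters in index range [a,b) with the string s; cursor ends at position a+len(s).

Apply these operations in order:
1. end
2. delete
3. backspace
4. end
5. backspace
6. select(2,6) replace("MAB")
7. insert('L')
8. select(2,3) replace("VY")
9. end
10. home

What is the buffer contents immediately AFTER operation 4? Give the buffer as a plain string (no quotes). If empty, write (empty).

After op 1 (end): buf='OBAGATAZ' cursor=8
After op 2 (delete): buf='OBAGATAZ' cursor=8
After op 3 (backspace): buf='OBAGATA' cursor=7
After op 4 (end): buf='OBAGATA' cursor=7

Answer: OBAGATA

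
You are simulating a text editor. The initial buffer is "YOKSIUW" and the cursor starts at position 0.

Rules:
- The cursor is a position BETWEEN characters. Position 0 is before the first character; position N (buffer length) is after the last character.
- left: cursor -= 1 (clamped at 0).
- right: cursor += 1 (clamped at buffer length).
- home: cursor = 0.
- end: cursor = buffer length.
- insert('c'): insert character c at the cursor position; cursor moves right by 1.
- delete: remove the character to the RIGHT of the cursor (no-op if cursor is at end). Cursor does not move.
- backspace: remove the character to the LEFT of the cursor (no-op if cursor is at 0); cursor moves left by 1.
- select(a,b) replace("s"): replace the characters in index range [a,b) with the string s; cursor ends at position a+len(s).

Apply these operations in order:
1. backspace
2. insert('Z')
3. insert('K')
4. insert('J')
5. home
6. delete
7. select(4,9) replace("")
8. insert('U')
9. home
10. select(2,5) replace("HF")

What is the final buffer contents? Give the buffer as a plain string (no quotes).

Answer: KJHF

Derivation:
After op 1 (backspace): buf='YOKSIUW' cursor=0
After op 2 (insert('Z')): buf='ZYOKSIUW' cursor=1
After op 3 (insert('K')): buf='ZKYOKSIUW' cursor=2
After op 4 (insert('J')): buf='ZKJYOKSIUW' cursor=3
After op 5 (home): buf='ZKJYOKSIUW' cursor=0
After op 6 (delete): buf='KJYOKSIUW' cursor=0
After op 7 (select(4,9) replace("")): buf='KJYO' cursor=4
After op 8 (insert('U')): buf='KJYOU' cursor=5
After op 9 (home): buf='KJYOU' cursor=0
After op 10 (select(2,5) replace("HF")): buf='KJHF' cursor=4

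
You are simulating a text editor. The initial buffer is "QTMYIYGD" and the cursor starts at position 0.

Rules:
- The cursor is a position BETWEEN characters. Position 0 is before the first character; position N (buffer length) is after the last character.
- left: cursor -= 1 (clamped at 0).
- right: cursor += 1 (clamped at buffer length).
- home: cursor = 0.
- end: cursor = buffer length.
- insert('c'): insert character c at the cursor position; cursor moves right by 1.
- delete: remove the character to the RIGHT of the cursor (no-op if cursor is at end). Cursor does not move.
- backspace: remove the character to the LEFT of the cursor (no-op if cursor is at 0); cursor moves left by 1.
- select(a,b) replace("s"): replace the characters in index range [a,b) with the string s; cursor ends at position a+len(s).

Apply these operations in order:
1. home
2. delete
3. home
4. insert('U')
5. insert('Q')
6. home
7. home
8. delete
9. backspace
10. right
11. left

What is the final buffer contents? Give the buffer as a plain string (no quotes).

After op 1 (home): buf='QTMYIYGD' cursor=0
After op 2 (delete): buf='TMYIYGD' cursor=0
After op 3 (home): buf='TMYIYGD' cursor=0
After op 4 (insert('U')): buf='UTMYIYGD' cursor=1
After op 5 (insert('Q')): buf='UQTMYIYGD' cursor=2
After op 6 (home): buf='UQTMYIYGD' cursor=0
After op 7 (home): buf='UQTMYIYGD' cursor=0
After op 8 (delete): buf='QTMYIYGD' cursor=0
After op 9 (backspace): buf='QTMYIYGD' cursor=0
After op 10 (right): buf='QTMYIYGD' cursor=1
After op 11 (left): buf='QTMYIYGD' cursor=0

Answer: QTMYIYGD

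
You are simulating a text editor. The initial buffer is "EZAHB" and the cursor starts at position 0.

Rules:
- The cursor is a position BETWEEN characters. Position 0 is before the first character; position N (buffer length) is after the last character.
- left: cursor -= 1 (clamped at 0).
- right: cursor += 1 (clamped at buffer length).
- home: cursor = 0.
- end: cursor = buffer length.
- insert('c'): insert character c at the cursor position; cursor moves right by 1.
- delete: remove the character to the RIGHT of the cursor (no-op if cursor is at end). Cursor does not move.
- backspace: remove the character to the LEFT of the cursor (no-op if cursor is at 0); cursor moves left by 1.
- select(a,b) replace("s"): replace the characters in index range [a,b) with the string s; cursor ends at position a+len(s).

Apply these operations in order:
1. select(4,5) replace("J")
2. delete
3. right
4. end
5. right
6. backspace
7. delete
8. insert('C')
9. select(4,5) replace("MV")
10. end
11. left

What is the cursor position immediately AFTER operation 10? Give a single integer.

After op 1 (select(4,5) replace("J")): buf='EZAHJ' cursor=5
After op 2 (delete): buf='EZAHJ' cursor=5
After op 3 (right): buf='EZAHJ' cursor=5
After op 4 (end): buf='EZAHJ' cursor=5
After op 5 (right): buf='EZAHJ' cursor=5
After op 6 (backspace): buf='EZAH' cursor=4
After op 7 (delete): buf='EZAH' cursor=4
After op 8 (insert('C')): buf='EZAHC' cursor=5
After op 9 (select(4,5) replace("MV")): buf='EZAHMV' cursor=6
After op 10 (end): buf='EZAHMV' cursor=6

Answer: 6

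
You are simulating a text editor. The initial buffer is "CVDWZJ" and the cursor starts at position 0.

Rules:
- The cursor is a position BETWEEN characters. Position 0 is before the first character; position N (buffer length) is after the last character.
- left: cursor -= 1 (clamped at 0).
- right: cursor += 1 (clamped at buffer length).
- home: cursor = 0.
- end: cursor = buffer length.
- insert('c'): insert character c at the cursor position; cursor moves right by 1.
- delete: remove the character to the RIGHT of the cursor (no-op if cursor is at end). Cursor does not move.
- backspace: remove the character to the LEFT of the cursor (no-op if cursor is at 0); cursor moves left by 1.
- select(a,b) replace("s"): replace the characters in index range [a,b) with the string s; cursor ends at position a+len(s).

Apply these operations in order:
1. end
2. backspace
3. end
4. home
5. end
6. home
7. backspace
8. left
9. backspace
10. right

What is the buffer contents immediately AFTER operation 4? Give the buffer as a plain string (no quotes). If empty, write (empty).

After op 1 (end): buf='CVDWZJ' cursor=6
After op 2 (backspace): buf='CVDWZ' cursor=5
After op 3 (end): buf='CVDWZ' cursor=5
After op 4 (home): buf='CVDWZ' cursor=0

Answer: CVDWZ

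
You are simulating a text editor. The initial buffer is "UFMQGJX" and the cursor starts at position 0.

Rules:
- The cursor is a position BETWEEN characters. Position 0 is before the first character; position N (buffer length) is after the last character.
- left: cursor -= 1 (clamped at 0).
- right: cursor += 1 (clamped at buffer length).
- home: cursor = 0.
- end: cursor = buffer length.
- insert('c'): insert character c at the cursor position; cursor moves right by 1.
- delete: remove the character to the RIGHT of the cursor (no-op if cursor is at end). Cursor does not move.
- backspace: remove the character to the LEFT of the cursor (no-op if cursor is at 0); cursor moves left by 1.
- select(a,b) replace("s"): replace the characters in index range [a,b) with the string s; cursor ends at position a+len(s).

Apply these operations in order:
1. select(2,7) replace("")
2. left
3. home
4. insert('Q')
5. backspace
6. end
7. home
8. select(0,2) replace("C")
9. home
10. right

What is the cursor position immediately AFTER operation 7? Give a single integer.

After op 1 (select(2,7) replace("")): buf='UF' cursor=2
After op 2 (left): buf='UF' cursor=1
After op 3 (home): buf='UF' cursor=0
After op 4 (insert('Q')): buf='QUF' cursor=1
After op 5 (backspace): buf='UF' cursor=0
After op 6 (end): buf='UF' cursor=2
After op 7 (home): buf='UF' cursor=0

Answer: 0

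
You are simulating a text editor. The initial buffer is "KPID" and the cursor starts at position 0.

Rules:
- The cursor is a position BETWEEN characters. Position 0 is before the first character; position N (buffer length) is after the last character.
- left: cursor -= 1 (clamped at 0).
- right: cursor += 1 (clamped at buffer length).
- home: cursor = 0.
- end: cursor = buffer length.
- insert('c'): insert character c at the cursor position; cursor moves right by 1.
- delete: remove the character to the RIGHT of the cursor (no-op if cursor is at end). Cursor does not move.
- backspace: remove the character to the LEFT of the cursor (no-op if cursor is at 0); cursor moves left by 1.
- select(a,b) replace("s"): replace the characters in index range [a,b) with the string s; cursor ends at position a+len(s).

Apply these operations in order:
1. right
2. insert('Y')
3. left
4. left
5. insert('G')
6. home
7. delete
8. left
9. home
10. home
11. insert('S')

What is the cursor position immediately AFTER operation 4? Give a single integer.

Answer: 0

Derivation:
After op 1 (right): buf='KPID' cursor=1
After op 2 (insert('Y')): buf='KYPID' cursor=2
After op 3 (left): buf='KYPID' cursor=1
After op 4 (left): buf='KYPID' cursor=0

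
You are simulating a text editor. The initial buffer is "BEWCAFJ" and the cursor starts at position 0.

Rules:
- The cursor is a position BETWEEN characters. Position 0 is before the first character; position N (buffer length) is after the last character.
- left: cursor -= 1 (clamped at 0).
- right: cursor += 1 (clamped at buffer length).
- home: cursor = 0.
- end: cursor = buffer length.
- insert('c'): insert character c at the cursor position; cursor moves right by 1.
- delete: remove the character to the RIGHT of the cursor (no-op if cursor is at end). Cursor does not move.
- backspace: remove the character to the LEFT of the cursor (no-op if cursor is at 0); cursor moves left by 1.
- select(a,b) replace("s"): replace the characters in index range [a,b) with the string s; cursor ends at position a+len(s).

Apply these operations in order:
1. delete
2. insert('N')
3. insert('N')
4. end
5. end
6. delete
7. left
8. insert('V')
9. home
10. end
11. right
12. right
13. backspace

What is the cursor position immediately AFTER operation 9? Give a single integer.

Answer: 0

Derivation:
After op 1 (delete): buf='EWCAFJ' cursor=0
After op 2 (insert('N')): buf='NEWCAFJ' cursor=1
After op 3 (insert('N')): buf='NNEWCAFJ' cursor=2
After op 4 (end): buf='NNEWCAFJ' cursor=8
After op 5 (end): buf='NNEWCAFJ' cursor=8
After op 6 (delete): buf='NNEWCAFJ' cursor=8
After op 7 (left): buf='NNEWCAFJ' cursor=7
After op 8 (insert('V')): buf='NNEWCAFVJ' cursor=8
After op 9 (home): buf='NNEWCAFVJ' cursor=0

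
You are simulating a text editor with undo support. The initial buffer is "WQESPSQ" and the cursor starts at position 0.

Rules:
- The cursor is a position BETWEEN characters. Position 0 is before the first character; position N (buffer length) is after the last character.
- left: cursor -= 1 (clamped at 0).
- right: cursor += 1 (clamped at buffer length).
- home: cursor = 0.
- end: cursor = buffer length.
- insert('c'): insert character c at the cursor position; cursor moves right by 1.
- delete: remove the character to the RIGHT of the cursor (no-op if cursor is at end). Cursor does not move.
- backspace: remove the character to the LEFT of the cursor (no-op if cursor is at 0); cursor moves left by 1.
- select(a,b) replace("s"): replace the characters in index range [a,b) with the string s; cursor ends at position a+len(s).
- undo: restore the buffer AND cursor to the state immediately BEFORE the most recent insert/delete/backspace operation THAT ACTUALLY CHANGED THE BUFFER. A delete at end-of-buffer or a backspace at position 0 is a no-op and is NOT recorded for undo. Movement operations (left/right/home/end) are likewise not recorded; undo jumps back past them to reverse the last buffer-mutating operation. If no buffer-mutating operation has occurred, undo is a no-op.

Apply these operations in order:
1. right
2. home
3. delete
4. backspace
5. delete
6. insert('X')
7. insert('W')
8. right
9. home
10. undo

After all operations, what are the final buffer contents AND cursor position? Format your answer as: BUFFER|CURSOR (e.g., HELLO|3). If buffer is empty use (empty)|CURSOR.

Answer: XESPSQ|1

Derivation:
After op 1 (right): buf='WQESPSQ' cursor=1
After op 2 (home): buf='WQESPSQ' cursor=0
After op 3 (delete): buf='QESPSQ' cursor=0
After op 4 (backspace): buf='QESPSQ' cursor=0
After op 5 (delete): buf='ESPSQ' cursor=0
After op 6 (insert('X')): buf='XESPSQ' cursor=1
After op 7 (insert('W')): buf='XWESPSQ' cursor=2
After op 8 (right): buf='XWESPSQ' cursor=3
After op 9 (home): buf='XWESPSQ' cursor=0
After op 10 (undo): buf='XESPSQ' cursor=1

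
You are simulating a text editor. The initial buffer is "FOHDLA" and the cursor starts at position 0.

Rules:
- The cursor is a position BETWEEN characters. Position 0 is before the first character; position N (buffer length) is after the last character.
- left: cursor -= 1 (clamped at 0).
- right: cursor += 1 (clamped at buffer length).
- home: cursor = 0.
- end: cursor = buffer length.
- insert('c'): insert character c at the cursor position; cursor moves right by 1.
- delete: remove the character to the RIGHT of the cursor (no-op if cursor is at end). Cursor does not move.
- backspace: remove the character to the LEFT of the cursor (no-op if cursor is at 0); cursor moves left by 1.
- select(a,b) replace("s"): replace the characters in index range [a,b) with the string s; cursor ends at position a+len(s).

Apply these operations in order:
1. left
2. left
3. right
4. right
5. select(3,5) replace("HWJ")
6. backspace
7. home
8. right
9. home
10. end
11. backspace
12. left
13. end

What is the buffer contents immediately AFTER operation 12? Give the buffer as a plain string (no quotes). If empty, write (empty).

After op 1 (left): buf='FOHDLA' cursor=0
After op 2 (left): buf='FOHDLA' cursor=0
After op 3 (right): buf='FOHDLA' cursor=1
After op 4 (right): buf='FOHDLA' cursor=2
After op 5 (select(3,5) replace("HWJ")): buf='FOHHWJA' cursor=6
After op 6 (backspace): buf='FOHHWA' cursor=5
After op 7 (home): buf='FOHHWA' cursor=0
After op 8 (right): buf='FOHHWA' cursor=1
After op 9 (home): buf='FOHHWA' cursor=0
After op 10 (end): buf='FOHHWA' cursor=6
After op 11 (backspace): buf='FOHHW' cursor=5
After op 12 (left): buf='FOHHW' cursor=4

Answer: FOHHW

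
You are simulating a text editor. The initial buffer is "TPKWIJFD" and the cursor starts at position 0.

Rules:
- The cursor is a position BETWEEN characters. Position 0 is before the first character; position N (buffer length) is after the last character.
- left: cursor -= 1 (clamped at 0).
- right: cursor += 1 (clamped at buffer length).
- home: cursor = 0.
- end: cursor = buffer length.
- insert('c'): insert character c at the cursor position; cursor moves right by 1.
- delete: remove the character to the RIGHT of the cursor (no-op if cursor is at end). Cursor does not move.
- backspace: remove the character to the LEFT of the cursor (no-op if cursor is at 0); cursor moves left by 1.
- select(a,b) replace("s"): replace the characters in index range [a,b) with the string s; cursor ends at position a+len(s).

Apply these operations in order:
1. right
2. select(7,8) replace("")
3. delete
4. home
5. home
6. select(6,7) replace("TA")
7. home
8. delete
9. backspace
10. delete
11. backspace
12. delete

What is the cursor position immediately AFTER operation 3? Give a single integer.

Answer: 7

Derivation:
After op 1 (right): buf='TPKWIJFD' cursor=1
After op 2 (select(7,8) replace("")): buf='TPKWIJF' cursor=7
After op 3 (delete): buf='TPKWIJF' cursor=7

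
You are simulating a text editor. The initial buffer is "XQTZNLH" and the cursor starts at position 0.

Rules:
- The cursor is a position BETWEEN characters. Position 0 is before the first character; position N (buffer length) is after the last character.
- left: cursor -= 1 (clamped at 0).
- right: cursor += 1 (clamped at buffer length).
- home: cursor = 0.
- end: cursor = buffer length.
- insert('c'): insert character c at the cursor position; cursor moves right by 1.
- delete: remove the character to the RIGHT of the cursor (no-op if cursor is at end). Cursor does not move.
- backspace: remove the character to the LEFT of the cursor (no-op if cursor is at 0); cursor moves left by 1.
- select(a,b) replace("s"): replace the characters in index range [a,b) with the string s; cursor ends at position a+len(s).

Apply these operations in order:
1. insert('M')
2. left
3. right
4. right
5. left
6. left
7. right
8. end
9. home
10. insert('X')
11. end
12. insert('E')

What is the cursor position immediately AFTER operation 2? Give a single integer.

After op 1 (insert('M')): buf='MXQTZNLH' cursor=1
After op 2 (left): buf='MXQTZNLH' cursor=0

Answer: 0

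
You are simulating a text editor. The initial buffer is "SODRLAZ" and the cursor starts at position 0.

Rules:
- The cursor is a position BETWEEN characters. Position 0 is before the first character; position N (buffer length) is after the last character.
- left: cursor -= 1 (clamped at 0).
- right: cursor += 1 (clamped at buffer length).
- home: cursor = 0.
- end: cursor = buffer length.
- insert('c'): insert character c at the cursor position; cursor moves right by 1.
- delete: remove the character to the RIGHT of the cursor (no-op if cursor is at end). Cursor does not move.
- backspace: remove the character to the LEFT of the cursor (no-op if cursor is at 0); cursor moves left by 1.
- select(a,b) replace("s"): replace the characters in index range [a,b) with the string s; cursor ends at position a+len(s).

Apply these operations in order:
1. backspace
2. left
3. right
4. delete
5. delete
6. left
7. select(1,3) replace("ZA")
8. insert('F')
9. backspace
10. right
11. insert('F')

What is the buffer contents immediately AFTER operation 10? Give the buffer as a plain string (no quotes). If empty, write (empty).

After op 1 (backspace): buf='SODRLAZ' cursor=0
After op 2 (left): buf='SODRLAZ' cursor=0
After op 3 (right): buf='SODRLAZ' cursor=1
After op 4 (delete): buf='SDRLAZ' cursor=1
After op 5 (delete): buf='SRLAZ' cursor=1
After op 6 (left): buf='SRLAZ' cursor=0
After op 7 (select(1,3) replace("ZA")): buf='SZAAZ' cursor=3
After op 8 (insert('F')): buf='SZAFAZ' cursor=4
After op 9 (backspace): buf='SZAAZ' cursor=3
After op 10 (right): buf='SZAAZ' cursor=4

Answer: SZAAZ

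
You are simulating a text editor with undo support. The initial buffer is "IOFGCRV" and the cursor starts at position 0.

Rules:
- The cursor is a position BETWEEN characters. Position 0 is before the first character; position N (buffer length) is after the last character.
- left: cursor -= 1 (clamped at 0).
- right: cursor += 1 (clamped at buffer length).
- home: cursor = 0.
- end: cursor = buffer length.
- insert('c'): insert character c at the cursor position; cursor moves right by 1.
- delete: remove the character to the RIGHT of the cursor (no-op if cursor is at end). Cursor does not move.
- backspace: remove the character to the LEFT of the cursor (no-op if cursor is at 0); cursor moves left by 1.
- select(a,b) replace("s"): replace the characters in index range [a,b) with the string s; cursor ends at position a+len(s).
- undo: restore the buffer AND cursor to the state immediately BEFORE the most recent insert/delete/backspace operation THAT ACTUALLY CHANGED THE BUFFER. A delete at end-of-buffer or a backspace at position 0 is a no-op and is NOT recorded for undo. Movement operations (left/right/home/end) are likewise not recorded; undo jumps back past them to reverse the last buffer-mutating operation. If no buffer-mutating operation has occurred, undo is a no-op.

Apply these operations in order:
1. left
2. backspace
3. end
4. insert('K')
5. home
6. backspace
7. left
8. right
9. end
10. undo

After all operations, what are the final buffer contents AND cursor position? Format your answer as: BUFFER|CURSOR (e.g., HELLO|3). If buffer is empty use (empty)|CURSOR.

Answer: IOFGCRV|7

Derivation:
After op 1 (left): buf='IOFGCRV' cursor=0
After op 2 (backspace): buf='IOFGCRV' cursor=0
After op 3 (end): buf='IOFGCRV' cursor=7
After op 4 (insert('K')): buf='IOFGCRVK' cursor=8
After op 5 (home): buf='IOFGCRVK' cursor=0
After op 6 (backspace): buf='IOFGCRVK' cursor=0
After op 7 (left): buf='IOFGCRVK' cursor=0
After op 8 (right): buf='IOFGCRVK' cursor=1
After op 9 (end): buf='IOFGCRVK' cursor=8
After op 10 (undo): buf='IOFGCRV' cursor=7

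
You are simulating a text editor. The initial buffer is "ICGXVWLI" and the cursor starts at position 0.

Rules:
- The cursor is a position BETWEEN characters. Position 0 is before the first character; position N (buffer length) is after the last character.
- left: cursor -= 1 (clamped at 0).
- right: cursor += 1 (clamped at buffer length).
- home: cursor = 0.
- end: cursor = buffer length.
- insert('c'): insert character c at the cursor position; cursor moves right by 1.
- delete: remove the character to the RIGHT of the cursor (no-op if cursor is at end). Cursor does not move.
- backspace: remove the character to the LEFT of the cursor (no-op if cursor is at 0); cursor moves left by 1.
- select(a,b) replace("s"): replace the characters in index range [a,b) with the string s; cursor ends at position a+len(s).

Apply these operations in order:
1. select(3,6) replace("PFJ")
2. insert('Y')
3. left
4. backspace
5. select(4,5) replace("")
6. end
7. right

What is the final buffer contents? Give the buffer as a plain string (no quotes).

After op 1 (select(3,6) replace("PFJ")): buf='ICGPFJLI' cursor=6
After op 2 (insert('Y')): buf='ICGPFJYLI' cursor=7
After op 3 (left): buf='ICGPFJYLI' cursor=6
After op 4 (backspace): buf='ICGPFYLI' cursor=5
After op 5 (select(4,5) replace("")): buf='ICGPYLI' cursor=4
After op 6 (end): buf='ICGPYLI' cursor=7
After op 7 (right): buf='ICGPYLI' cursor=7

Answer: ICGPYLI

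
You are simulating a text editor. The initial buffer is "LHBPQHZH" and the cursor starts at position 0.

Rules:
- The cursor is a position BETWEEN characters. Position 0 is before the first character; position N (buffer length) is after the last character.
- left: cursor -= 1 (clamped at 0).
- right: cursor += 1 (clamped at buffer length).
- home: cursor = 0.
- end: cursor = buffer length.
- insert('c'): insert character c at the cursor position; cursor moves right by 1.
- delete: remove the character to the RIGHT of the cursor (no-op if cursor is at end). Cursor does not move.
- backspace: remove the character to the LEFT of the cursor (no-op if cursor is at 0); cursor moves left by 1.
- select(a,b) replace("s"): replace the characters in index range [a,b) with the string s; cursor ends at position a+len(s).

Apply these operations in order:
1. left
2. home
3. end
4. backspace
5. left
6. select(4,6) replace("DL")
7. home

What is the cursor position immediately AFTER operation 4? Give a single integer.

Answer: 7

Derivation:
After op 1 (left): buf='LHBPQHZH' cursor=0
After op 2 (home): buf='LHBPQHZH' cursor=0
After op 3 (end): buf='LHBPQHZH' cursor=8
After op 4 (backspace): buf='LHBPQHZ' cursor=7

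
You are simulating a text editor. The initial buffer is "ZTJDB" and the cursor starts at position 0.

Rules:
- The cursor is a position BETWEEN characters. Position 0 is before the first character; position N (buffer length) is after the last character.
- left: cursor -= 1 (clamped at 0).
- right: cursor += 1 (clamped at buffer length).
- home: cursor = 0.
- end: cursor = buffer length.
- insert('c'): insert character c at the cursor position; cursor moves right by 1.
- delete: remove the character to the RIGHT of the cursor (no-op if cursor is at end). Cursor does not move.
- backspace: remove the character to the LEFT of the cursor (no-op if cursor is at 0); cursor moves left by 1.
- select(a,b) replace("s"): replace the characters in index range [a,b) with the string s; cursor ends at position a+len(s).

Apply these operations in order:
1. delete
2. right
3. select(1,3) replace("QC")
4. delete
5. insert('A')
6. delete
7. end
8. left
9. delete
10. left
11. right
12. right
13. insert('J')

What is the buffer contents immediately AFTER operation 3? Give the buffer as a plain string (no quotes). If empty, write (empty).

After op 1 (delete): buf='TJDB' cursor=0
After op 2 (right): buf='TJDB' cursor=1
After op 3 (select(1,3) replace("QC")): buf='TQCB' cursor=3

Answer: TQCB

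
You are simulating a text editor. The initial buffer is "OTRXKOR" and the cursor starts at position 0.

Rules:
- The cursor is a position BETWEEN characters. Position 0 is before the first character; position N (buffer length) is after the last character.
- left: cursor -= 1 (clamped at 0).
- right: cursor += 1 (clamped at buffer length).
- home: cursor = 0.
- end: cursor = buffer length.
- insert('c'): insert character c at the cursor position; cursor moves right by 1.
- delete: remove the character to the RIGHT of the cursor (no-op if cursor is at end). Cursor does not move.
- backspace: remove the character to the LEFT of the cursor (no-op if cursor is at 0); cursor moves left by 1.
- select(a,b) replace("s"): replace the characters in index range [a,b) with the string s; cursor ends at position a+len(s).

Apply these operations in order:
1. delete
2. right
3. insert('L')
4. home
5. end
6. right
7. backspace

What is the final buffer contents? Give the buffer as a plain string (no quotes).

Answer: TLRXKO

Derivation:
After op 1 (delete): buf='TRXKOR' cursor=0
After op 2 (right): buf='TRXKOR' cursor=1
After op 3 (insert('L')): buf='TLRXKOR' cursor=2
After op 4 (home): buf='TLRXKOR' cursor=0
After op 5 (end): buf='TLRXKOR' cursor=7
After op 6 (right): buf='TLRXKOR' cursor=7
After op 7 (backspace): buf='TLRXKO' cursor=6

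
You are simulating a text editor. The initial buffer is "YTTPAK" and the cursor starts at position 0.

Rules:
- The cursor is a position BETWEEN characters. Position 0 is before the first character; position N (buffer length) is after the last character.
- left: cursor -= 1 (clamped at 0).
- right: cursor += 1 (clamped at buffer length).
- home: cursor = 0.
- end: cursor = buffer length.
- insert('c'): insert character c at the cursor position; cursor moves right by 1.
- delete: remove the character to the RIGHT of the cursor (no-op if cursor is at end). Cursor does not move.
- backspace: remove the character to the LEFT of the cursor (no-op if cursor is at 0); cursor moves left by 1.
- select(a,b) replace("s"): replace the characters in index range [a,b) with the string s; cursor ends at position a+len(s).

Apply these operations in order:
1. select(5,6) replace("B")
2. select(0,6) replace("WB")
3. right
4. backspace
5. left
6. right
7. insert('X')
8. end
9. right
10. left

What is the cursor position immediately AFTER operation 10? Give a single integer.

After op 1 (select(5,6) replace("B")): buf='YTTPAB' cursor=6
After op 2 (select(0,6) replace("WB")): buf='WB' cursor=2
After op 3 (right): buf='WB' cursor=2
After op 4 (backspace): buf='W' cursor=1
After op 5 (left): buf='W' cursor=0
After op 6 (right): buf='W' cursor=1
After op 7 (insert('X')): buf='WX' cursor=2
After op 8 (end): buf='WX' cursor=2
After op 9 (right): buf='WX' cursor=2
After op 10 (left): buf='WX' cursor=1

Answer: 1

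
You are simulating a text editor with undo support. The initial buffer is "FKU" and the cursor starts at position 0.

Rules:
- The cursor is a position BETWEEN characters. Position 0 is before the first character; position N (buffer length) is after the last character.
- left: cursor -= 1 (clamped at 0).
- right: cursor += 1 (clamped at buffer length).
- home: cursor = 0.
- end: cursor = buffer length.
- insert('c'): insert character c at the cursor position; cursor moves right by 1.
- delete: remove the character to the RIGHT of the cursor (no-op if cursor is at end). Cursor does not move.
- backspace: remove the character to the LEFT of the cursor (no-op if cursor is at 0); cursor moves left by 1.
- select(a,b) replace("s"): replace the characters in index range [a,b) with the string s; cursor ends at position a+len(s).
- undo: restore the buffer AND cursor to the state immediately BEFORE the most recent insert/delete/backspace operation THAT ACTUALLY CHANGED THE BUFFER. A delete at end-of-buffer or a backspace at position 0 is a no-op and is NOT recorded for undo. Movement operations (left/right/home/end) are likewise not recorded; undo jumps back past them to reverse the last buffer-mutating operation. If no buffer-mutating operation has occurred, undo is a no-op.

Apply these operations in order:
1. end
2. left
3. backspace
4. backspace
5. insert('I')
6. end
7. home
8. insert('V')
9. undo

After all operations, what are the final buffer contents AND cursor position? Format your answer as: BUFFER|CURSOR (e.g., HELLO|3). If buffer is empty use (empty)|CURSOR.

After op 1 (end): buf='FKU' cursor=3
After op 2 (left): buf='FKU' cursor=2
After op 3 (backspace): buf='FU' cursor=1
After op 4 (backspace): buf='U' cursor=0
After op 5 (insert('I')): buf='IU' cursor=1
After op 6 (end): buf='IU' cursor=2
After op 7 (home): buf='IU' cursor=0
After op 8 (insert('V')): buf='VIU' cursor=1
After op 9 (undo): buf='IU' cursor=0

Answer: IU|0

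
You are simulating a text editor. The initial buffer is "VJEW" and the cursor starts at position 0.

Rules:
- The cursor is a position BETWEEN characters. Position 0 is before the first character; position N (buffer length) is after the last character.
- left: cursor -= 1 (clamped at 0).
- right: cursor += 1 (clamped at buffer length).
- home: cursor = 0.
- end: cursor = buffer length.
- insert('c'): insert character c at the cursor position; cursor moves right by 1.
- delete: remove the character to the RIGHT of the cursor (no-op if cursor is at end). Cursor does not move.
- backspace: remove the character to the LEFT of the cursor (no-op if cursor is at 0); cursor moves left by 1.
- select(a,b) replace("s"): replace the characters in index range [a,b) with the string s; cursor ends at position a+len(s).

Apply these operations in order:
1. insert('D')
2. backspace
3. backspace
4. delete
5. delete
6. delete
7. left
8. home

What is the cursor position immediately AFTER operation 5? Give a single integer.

After op 1 (insert('D')): buf='DVJEW' cursor=1
After op 2 (backspace): buf='VJEW' cursor=0
After op 3 (backspace): buf='VJEW' cursor=0
After op 4 (delete): buf='JEW' cursor=0
After op 5 (delete): buf='EW' cursor=0

Answer: 0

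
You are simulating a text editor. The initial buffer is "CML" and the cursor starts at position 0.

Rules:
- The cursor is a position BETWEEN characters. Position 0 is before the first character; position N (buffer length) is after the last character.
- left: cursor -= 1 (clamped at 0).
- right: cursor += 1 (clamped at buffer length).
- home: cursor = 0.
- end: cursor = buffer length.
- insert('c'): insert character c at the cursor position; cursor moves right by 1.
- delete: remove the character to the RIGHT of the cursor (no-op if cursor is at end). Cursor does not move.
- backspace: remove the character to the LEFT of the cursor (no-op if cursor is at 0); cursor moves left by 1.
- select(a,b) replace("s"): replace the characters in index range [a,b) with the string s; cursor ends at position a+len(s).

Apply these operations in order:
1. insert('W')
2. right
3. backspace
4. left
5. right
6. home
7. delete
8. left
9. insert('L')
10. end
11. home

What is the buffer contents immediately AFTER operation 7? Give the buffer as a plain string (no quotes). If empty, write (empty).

Answer: ML

Derivation:
After op 1 (insert('W')): buf='WCML' cursor=1
After op 2 (right): buf='WCML' cursor=2
After op 3 (backspace): buf='WML' cursor=1
After op 4 (left): buf='WML' cursor=0
After op 5 (right): buf='WML' cursor=1
After op 6 (home): buf='WML' cursor=0
After op 7 (delete): buf='ML' cursor=0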